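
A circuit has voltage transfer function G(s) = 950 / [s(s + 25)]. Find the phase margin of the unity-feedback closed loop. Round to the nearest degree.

Gain crossover: |G(jω)| = 1 at ω ≈ 26.2 rad s⁻¹.
∠G(j26.2) = −90° − arctan(26.2/25) ≈ -136.37°
PM = 180° + (-136.37°) = 43.63°

44°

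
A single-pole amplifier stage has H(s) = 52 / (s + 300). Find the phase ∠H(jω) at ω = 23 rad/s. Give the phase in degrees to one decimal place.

-4.4°

∠(j23 + 300) = arctan(23/300) = 4.38°
∠H(j23) = −4.38° = -4.38°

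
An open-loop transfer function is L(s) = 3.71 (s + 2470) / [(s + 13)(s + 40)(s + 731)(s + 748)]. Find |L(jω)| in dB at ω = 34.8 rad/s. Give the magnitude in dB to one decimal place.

-101.4 dB

|j34.8 + 2470| = √(34.8² + 2470²) = 2470
|j34.8 + 13| = √(34.8² + 13²) = 37.15
|j34.8 + 40| = √(34.8² + 40²) = 53.02
|j34.8 + 731| = √(34.8² + 731²) = 731.8
|j34.8 + 748| = √(34.8² + 748²) = 748.8
|L(j34.8)| = 3.71 × 2470 / (37.15 × 53.02 × 731.8 × 748.8) = 8.4909e-06
20 log₁₀(8.4909e-06) = -101.42 dB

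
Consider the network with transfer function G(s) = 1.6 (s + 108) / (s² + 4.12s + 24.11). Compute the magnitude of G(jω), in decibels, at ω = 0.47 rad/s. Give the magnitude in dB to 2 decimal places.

17.16 dB

|j0.47 + 108| = √(0.47² + 108²) = 108
|(j0.47)² + 4.12(j0.47) + 24.11| = |23.889 + j1.9364| = 23.97
|G(j0.47)| = 1.6 × 108 / 23.97 = 7.2098
20 log₁₀(7.2098) = 17.159 dB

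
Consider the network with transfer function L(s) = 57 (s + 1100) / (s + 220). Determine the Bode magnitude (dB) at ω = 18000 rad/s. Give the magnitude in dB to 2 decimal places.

35.13 dB

|j18000 + 1100| = √(18000² + 1100²) = 1.803e+04
|j18000 + 220| = √(18000² + 220²) = 1.8e+04
|L(j18000)| = 57 × 1.803e+04 / 1.8e+04 = 57.102
20 log₁₀(57.102) = 35.133 dB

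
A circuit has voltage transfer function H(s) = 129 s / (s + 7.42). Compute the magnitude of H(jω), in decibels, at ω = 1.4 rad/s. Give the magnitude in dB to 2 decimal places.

|j1.4| = 1.4
|j1.4 + 7.42| = √(1.4² + 7.42²) = 7.551
|H(j1.4)| = 129 × 1.4 / 7.551 = 23.918
20 log₁₀(23.918) = 27.574 dB

27.57 dB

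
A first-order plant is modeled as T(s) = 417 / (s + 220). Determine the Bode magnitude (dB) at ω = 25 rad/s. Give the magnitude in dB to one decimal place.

|j25 + 220| = √(25² + 220²) = 221.4
|T(j25)| = 417 / 221.4 = 1.8833
20 log₁₀(1.8833) = 5.50 dB

5.5 dB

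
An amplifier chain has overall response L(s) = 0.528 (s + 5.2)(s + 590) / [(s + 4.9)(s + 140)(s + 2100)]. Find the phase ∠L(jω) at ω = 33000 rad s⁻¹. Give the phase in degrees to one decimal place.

∠(j33000 + 5.2) = arctan(33000/5.2) = 89.99°
∠(j33000 + 590) = arctan(33000/590) = 88.98°
∠(j33000 + 4.9) = arctan(33000/4.9) = 89.99°
∠(j33000 + 140) = arctan(33000/140) = 89.76°
∠(j33000 + 2100) = arctan(33000/2100) = 86.36°
∠L(j33000) = 89.99° + 88.98° − (89.99° + 89.76° + 86.36°) = -87.14°

-87.1°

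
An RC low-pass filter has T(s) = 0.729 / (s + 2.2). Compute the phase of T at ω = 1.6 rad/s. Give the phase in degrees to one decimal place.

∠(j1.6 + 2.2) = arctan(1.6/2.2) = 36.03°
∠T(j1.6) = −36.03° = -36.03°

-36.0°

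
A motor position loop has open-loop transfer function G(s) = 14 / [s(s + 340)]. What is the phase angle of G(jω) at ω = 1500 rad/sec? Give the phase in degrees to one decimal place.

∠(j1500 + 340) = arctan(1500/340) = 77.23°
∠(j1500) = 90.00°
∠G(j1500) = − (77.23° + 90.00°) = -167.23°

-167.2°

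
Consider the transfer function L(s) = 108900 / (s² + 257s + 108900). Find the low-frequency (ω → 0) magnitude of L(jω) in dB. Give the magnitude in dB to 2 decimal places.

L(0) = 108900 / 108900 = 1
20 log₁₀(1) = 0.000 dB

0.00 dB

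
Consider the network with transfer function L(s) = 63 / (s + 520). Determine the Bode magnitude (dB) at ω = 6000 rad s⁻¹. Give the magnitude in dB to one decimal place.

-39.6 dB

|j6000 + 520| = √(6000² + 520²) = 6022
|L(j6000)| = 63 / 6022 = 0.010461
20 log₁₀(0.010461) = -39.61 dB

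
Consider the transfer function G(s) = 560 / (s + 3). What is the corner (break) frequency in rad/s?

The single real pole at s = −3 gives a corner at ω = 3 rad/s.

3 rad/s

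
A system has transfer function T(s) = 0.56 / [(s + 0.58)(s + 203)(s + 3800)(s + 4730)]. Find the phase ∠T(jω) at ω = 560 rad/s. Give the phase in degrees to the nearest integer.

∠(j560 + 0.58) = arctan(560/0.58) = 89.94°
∠(j560 + 203) = arctan(560/203) = 70.07°
∠(j560 + 3800) = arctan(560/3800) = 8.38°
∠(j560 + 4730) = arctan(560/4730) = 6.75°
∠T(j560) = − (89.94° + 70.07° + 8.38° + 6.75°) = -175.15°

-175°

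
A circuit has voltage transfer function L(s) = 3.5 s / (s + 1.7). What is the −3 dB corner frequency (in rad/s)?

1.7 rad/s

For a single-pole high-pass, the −3 dB point is at the pole: ω = 1.7 rad/s.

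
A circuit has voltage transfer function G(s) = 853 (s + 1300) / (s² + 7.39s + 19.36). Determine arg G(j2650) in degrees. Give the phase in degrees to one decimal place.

-116.0°

∠(j2650 + 1300) = arctan(2650/1300) = 63.87°
∠[(j2650)² + 7.39(j2650) + 19.36] = ∠[-7.0225e+06 + j19584] = 179.84°
∠G(j2650) = 63.87° − 179.84° = -115.97°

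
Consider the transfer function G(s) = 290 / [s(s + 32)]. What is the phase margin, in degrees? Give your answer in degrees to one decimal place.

Gain crossover: |G(jω)| = 1 at ω ≈ 8.74 rad/s.
∠G(j8.74) = −90° − arctan(8.74/32) ≈ -105.28°
PM = 180° + (-105.28°) = 74.72°

74.7 deg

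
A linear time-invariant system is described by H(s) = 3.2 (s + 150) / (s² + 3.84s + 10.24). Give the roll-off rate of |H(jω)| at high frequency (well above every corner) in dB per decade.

With 1 zero and 2 poles, the high-frequency asymptotic slope is 20 × (1 − 2) = -20 dB/decade.

-20 dB/decade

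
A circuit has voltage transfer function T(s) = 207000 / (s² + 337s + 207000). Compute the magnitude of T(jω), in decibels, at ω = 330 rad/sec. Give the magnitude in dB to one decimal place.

2.9 dB

|(j330)² + 337(j330) + 207000| = |98100 + j1.1121e+05| = 1.483e+05
|T(j330)| = 207000 / 1.483e+05 = 1.3959
20 log₁₀(1.3959) = 2.90 dB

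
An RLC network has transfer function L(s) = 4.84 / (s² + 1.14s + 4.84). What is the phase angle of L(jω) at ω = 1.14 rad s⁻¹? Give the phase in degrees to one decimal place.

-20.2 deg

∠[(j1.14)² + 1.14(j1.14) + 4.84] = ∠[3.5404 + j1.2996] = 20.16°
∠L(j1.14) = −20.16° = -20.16°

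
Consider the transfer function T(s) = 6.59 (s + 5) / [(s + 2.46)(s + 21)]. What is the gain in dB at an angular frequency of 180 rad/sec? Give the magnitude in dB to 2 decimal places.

|j180 + 5| = √(180² + 5²) = 180.1
|j180 + 2.46| = √(180² + 2.46²) = 180
|j180 + 21| = √(180² + 21²) = 181.2
|T(j180)| = 6.59 × 180.1 / (180 × 181.2) = 0.036375
20 log₁₀(0.036375) = -28.784 dB

-28.78 dB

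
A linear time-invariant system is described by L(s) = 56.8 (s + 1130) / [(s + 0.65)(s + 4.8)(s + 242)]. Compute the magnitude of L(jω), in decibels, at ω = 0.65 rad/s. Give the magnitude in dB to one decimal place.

|j0.65 + 1130| = √(0.65² + 1130²) = 1130
|j0.65 + 0.65| = √(0.65² + 0.65²) = 0.9192
|j0.65 + 4.8| = √(0.65² + 4.8²) = 4.844
|j0.65 + 242| = √(0.65² + 242²) = 242
|L(j0.65)| = 56.8 × 1130 / (0.9192 × 4.844 × 242) = 59.565
20 log₁₀(59.565) = 35.50 dB

35.5 dB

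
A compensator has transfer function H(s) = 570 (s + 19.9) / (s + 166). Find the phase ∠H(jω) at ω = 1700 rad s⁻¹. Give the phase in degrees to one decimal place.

∠(j1700 + 19.9) = arctan(1700/19.9) = 89.33°
∠(j1700 + 166) = arctan(1700/166) = 84.42°
∠H(j1700) = 89.33° − 84.42° = 4.91°

4.9 deg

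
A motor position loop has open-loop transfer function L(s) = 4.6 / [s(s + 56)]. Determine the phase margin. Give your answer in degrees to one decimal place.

89.9°

Gain crossover: |L(jω)| = 1 at ω ≈ 0.0821 rad/s.
∠L(j0.0821) = −90° − arctan(0.0821/56) ≈ -90.08°
PM = 180° + (-90.08°) = 89.92°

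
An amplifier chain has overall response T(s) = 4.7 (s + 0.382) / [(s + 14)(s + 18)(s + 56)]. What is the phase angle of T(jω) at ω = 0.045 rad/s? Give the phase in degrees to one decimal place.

6.3°

∠(j0.045 + 0.382) = arctan(0.045/0.382) = 6.72°
∠(j0.045 + 14) = arctan(0.045/14) = 0.18°
∠(j0.045 + 18) = arctan(0.045/18) = 0.14°
∠(j0.045 + 56) = arctan(0.045/56) = 0.05°
∠T(j0.045) = 6.72° − (0.18° + 0.14° + 0.05°) = 6.35°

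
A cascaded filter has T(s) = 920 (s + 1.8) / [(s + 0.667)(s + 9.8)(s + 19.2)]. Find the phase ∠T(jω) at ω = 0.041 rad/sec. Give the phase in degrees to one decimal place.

-2.6 deg

∠(j0.041 + 1.8) = arctan(0.041/1.8) = 1.30°
∠(j0.041 + 0.667) = arctan(0.041/0.667) = 3.52°
∠(j0.041 + 9.8) = arctan(0.041/9.8) = 0.24°
∠(j0.041 + 19.2) = arctan(0.041/19.2) = 0.12°
∠T(j0.041) = 1.30° − (3.52° + 0.24° + 0.12°) = -2.57°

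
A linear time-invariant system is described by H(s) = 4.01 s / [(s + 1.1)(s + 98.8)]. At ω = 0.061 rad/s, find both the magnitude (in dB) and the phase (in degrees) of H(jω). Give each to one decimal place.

|j0.061| = 0.061
|j0.061 + 1.1| = √(0.061² + 1.1²) = 1.102
|j0.061 + 98.8| = √(0.061² + 98.8²) = 98.8
|H(j0.061)| = 4.01 × 0.061 / (1.102 × 98.8) = 0.0022473
20 log₁₀(0.0022473) = -52.97 dB
∠(j0.061) = 90.00°
∠(j0.061 + 1.1) = arctan(0.061/1.1) = 3.17°
∠(j0.061 + 98.8) = arctan(0.061/98.8) = 0.04°
∠H(j0.061) = 90.00° − (3.17° + 0.04°) = 86.79°

|H| = -53.0 dB, ∠H = 86.8 deg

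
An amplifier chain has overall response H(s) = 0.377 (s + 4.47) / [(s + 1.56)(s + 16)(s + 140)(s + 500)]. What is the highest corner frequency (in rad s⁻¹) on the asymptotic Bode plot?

Break frequencies occur at each pole and zero magnitude: 1.56 rad s⁻¹, 4.47 rad s⁻¹, 16 rad s⁻¹, 140 rad s⁻¹, 500 rad s⁻¹.
The highest is 500 rad s⁻¹.

500 rad s⁻¹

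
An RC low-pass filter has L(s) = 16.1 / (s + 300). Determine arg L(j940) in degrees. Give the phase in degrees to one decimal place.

∠(j940 + 300) = arctan(940/300) = 72.30°
∠L(j940) = −72.30° = -72.30°

-72.3°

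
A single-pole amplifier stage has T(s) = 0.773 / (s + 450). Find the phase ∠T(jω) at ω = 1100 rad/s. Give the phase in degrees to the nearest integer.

-68 deg

∠(j1100 + 450) = arctan(1100/450) = 67.75°
∠T(j1100) = −67.75° = -67.75°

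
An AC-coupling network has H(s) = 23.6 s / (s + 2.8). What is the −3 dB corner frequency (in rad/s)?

For a single-pole high-pass, the −3 dB point is at the pole: ω = 2.8 rad/s.

2.8 rad/s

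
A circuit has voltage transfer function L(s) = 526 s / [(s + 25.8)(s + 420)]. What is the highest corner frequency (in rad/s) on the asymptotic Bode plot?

Break frequencies occur at each pole and zero magnitude: 25.8 rad/s, 420 rad/s.
The highest is 420 rad/s.

420 rad/s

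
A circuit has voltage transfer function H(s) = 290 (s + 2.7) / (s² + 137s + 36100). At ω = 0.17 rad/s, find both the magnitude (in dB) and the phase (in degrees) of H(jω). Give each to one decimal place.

|j0.17 + 2.7| = √(0.17² + 2.7²) = 2.705
|(j0.17)² + 137(j0.17) + 36100| = |36100 + j23.29| = 3.61e+04
|H(j0.17)| = 290 × 2.705 / 3.61e+04 = 0.021733
20 log₁₀(0.021733) = -33.26 dB
∠(j0.17 + 2.7) = arctan(0.17/2.7) = 3.60°
∠[(j0.17)² + 137(j0.17) + 36100] = ∠[36100 + j23.29] = 0.04°
∠H(j0.17) = 3.60° − 0.04° = 3.57°

|H| = -33.3 dB, ∠H = 3.6°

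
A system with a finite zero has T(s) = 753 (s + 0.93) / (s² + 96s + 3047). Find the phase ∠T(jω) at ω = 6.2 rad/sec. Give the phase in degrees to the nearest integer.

∠(j6.2 + 0.93) = arctan(6.2/0.93) = 81.47°
∠[(j6.2)² + 96(j6.2) + 3047] = ∠[3008.6 + j595.2] = 11.19°
∠T(j6.2) = 81.47° − 11.19° = 70.28°

70 deg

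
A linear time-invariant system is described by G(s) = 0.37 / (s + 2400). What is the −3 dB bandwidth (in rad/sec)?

2400 rad/sec

For a single-pole low-pass, the −3 dB point is at the pole: ω = 2400 rad/sec.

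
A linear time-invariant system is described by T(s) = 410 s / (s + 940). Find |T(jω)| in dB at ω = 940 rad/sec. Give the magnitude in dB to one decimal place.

49.2 dB

|j940| = 940
|j940 + 940| = √(940² + 940²) = 1329
|T(j940)| = 410 × 940 / 1329 = 289.91
20 log₁₀(289.91) = 49.25 dB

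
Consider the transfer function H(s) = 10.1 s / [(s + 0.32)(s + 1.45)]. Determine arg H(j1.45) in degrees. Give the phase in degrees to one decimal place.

-32.6 deg

∠(j1.45) = 90.00°
∠(j1.45 + 0.32) = arctan(1.45/0.32) = 77.55°
∠(j1.45 + 1.45) = arctan(1.45/1.45) = 45.00°
∠H(j1.45) = 90.00° − (77.55° + 45.00°) = -32.55°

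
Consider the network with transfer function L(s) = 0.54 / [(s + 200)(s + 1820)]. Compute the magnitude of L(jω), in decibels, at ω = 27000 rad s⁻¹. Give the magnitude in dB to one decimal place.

|j27000 + 200| = √(27000² + 200²) = 2.7e+04
|j27000 + 1820| = √(27000² + 1820²) = 2.706e+04
|L(j27000)| = 0.54 / (2.7e+04 × 2.706e+04) = 7.3904e-10
20 log₁₀(7.3904e-10) = -182.63 dB

-182.6 dB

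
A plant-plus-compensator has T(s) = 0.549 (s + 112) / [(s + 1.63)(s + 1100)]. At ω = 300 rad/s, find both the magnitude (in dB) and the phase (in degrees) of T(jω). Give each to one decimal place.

|T| = -65.8 dB, ∠T = -35.4°

|j300 + 112| = √(300² + 112²) = 320.2
|j300 + 1.63| = √(300² + 1.63²) = 300
|j300 + 1100| = √(300² + 1100²) = 1140
|T(j300)| = 0.549 × 320.2 / (300 × 1140) = 0.00051396
20 log₁₀(0.00051396) = -65.78 dB
∠(j300 + 112) = arctan(300/112) = 69.53°
∠(j300 + 1.63) = arctan(300/1.63) = 89.69°
∠(j300 + 1100) = arctan(300/1100) = 15.26°
∠T(j300) = 69.53° − (89.69° + 15.26°) = -35.42°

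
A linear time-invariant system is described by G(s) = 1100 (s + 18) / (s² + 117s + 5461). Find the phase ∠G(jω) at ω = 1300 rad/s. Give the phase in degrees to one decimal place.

-85.6 deg

∠(j1300 + 18) = arctan(1300/18) = 89.21°
∠[(j1300)² + 117(j1300) + 5461] = ∠[-1.6845e+06 + j1.521e+05] = 174.84°
∠G(j1300) = 89.21° − 174.84° = -85.63°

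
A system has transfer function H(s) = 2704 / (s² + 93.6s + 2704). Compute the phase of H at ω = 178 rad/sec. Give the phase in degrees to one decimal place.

∠[(j178)² + 93.6(j178) + 2704] = ∠[-28980 + j16661] = 150.11°
∠H(j178) = −150.11° = -150.11°

-150.1°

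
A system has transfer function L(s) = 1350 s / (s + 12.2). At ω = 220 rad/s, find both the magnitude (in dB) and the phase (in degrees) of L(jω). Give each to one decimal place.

|L| = 62.6 dB, ∠L = 3.2 deg

|j220| = 220
|j220 + 12.2| = √(220² + 12.2²) = 220.3
|L(j220)| = 1350 × 220 / 220.3 = 1347.9
20 log₁₀(1347.9) = 62.59 dB
∠(j220) = 90.00°
∠(j220 + 12.2) = arctan(220/12.2) = 86.83°
∠L(j220) = 90.00° − 86.83° = 3.17°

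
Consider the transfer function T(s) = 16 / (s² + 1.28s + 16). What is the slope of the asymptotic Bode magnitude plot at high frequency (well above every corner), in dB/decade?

-40 dB/decade

With 0 zeros and 2 poles, the high-frequency asymptotic slope is 20 × (0 − 2) = -40 dB/decade.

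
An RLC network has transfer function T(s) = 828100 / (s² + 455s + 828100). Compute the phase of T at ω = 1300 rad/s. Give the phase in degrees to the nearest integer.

-146°

∠[(j1300)² + 455(j1300) + 828100] = ∠[-8.619e+05 + j5.915e+05] = 145.54°
∠T(j1300) = −145.54° = -145.54°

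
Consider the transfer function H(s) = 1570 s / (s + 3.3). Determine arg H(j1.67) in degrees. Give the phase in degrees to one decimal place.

63.2°

∠(j1.67) = 90.00°
∠(j1.67 + 3.3) = arctan(1.67/3.3) = 26.84°
∠H(j1.67) = 90.00° − 26.84° = 63.16°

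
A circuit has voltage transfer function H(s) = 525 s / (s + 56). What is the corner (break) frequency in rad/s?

56 rad/s

The single real pole at s = −56 gives a corner at ω = 56 rad/s.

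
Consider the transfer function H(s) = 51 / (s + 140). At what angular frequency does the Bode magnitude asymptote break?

The single real pole at s = −140 gives a corner at ω = 140 rad/s.

140 rad/s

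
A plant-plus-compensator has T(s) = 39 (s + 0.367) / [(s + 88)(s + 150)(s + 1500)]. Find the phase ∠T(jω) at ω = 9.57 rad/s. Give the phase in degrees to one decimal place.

77.6 deg

∠(j9.57 + 0.367) = arctan(9.57/0.367) = 87.80°
∠(j9.57 + 88) = arctan(9.57/88) = 6.21°
∠(j9.57 + 150) = arctan(9.57/150) = 3.65°
∠(j9.57 + 1500) = arctan(9.57/1500) = 0.37°
∠T(j9.57) = 87.80° − (6.21° + 3.65° + 0.37°) = 77.58°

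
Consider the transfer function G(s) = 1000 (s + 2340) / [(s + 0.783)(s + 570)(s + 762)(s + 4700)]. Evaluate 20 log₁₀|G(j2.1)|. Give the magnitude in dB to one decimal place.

-65.8 dB

|j2.1 + 2340| = √(2.1² + 2340²) = 2340
|j2.1 + 0.783| = √(2.1² + 0.783²) = 2.241
|j2.1 + 570| = √(2.1² + 570²) = 570
|j2.1 + 762| = √(2.1² + 762²) = 762
|j2.1 + 4700| = √(2.1² + 4700²) = 4700
|G(j2.1)| = 1000 × 2340 / (2.241 × 570 × 762 × 4700) = 0.00051144
20 log₁₀(0.00051144) = -65.82 dB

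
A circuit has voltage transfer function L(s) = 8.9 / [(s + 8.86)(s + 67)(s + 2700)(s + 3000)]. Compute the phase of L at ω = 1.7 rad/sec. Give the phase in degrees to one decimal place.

-12.4°

∠(j1.7 + 8.86) = arctan(1.7/8.86) = 10.86°
∠(j1.7 + 67) = arctan(1.7/67) = 1.45°
∠(j1.7 + 2700) = arctan(1.7/2700) = 0.04°
∠(j1.7 + 3000) = arctan(1.7/3000) = 0.03°
∠L(j1.7) = − (10.86° + 1.45° + 0.04° + 0.03°) = -12.38°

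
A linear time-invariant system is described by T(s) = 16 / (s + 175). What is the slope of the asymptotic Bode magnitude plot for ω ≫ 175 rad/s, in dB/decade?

-20 dB/decade

With 0 zeros and 1 pole, the high-frequency asymptotic slope is 20 × (0 − 1) = -20 dB/decade.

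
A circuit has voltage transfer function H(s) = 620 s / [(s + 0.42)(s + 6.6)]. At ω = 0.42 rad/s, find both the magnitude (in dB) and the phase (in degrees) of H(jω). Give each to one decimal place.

|H| = 36.4 dB, ∠H = 41.4°

|j0.42| = 0.42
|j0.42 + 0.42| = √(0.42² + 0.42²) = 0.594
|j0.42 + 6.6| = √(0.42² + 6.6²) = 6.613
|H(j0.42)| = 620 × 0.42 / (0.594 × 6.613) = 66.291
20 log₁₀(66.291) = 36.43 dB
∠(j0.42) = 90.00°
∠(j0.42 + 0.42) = arctan(0.42/0.42) = 45.00°
∠(j0.42 + 6.6) = arctan(0.42/6.6) = 3.64°
∠H(j0.42) = 90.00° − (45.00° + 3.64°) = 41.36°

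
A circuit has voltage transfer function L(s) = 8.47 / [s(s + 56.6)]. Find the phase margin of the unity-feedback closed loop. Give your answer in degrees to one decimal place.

89.8°

Gain crossover: |L(jω)| = 1 at ω ≈ 0.15 rad/sec.
∠L(j0.15) = −90° − arctan(0.15/56.6) ≈ -90.15°
PM = 180° + (-90.15°) = 89.85°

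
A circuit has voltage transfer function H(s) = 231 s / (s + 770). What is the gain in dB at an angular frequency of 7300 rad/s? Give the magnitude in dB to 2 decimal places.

|j7300| = 7300
|j7300 + 770| = √(7300² + 770²) = 7340
|H(j7300)| = 231 × 7300 / 7340 = 229.73
20 log₁₀(229.73) = 47.224 dB

47.22 dB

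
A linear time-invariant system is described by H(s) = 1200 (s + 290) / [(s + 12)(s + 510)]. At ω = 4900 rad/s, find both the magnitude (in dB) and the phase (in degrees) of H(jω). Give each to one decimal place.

|j4900 + 290| = √(4900² + 290²) = 4909
|j4900 + 12| = √(4900² + 12²) = 4900
|j4900 + 510| = √(4900² + 510²) = 4926
|H(j4900)| = 1200 × 4909 / (4900 × 4926) = 0.24401
20 log₁₀(0.24401) = -12.25 dB
∠(j4900 + 290) = arctan(4900/290) = 86.61°
∠(j4900 + 12) = arctan(4900/12) = 89.86°
∠(j4900 + 510) = arctan(4900/510) = 84.06°
∠H(j4900) = 86.61° − (89.86° + 84.06°) = -87.30°

|H| = -12.3 dB, ∠H = -87.3°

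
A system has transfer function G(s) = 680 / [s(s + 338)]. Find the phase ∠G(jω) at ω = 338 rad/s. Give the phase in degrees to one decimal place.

-135.0°

∠(j338 + 338) = arctan(338/338) = 45.00°
∠(j338) = 90.00°
∠G(j338) = − (45.00° + 90.00°) = -135.00°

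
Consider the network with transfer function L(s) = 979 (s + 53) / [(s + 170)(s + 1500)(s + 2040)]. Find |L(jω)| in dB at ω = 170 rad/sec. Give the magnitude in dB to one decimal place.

-72.6 dB

|j170 + 53| = √(170² + 53²) = 178.1
|j170 + 170| = √(170² + 170²) = 240.4
|j170 + 1500| = √(170² + 1500²) = 1510
|j170 + 2040| = √(170² + 2040²) = 2047
|L(j170)| = 979 × 178.1 / (240.4 × 1510 × 2047) = 0.00023465
20 log₁₀(0.00023465) = -72.59 dB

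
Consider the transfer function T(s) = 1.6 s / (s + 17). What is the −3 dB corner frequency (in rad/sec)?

17 rad/sec

For a single-pole high-pass, the −3 dB point is at the pole: ω = 17 rad/sec.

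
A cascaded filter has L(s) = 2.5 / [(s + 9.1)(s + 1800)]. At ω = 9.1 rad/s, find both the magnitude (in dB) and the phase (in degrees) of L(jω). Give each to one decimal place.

|L| = -79.3 dB, ∠L = -45.3 deg

|j9.1 + 9.1| = √(9.1² + 9.1²) = 12.87
|j9.1 + 1800| = √(9.1² + 1800²) = 1800
|L(j9.1)| = 2.5 / (12.87 × 1800) = 0.00010792
20 log₁₀(0.00010792) = -79.34 dB
∠(j9.1 + 9.1) = arctan(9.1/9.1) = 45.00°
∠(j9.1 + 1800) = arctan(9.1/1800) = 0.29°
∠L(j9.1) = − (45.00° + 0.29°) = -45.29°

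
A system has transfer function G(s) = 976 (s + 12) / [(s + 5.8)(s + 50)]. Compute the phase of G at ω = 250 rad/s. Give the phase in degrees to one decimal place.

-80.1°

∠(j250 + 12) = arctan(250/12) = 87.25°
∠(j250 + 5.8) = arctan(250/5.8) = 88.67°
∠(j250 + 50) = arctan(250/50) = 78.69°
∠G(j250) = 87.25° − (88.67° + 78.69°) = -80.11°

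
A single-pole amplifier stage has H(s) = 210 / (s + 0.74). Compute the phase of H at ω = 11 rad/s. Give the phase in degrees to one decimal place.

∠(j11 + 0.74) = arctan(11/0.74) = 86.15°
∠H(j11) = −86.15° = -86.15°

-86.2°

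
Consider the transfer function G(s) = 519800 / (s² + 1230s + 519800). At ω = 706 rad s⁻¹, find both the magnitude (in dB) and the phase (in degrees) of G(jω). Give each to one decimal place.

|(j706)² + 1230(j706) + 519800| = |21364 + j8.6838e+05| = 8.686e+05
|G(j706)| = 519800 / 8.686e+05 = 0.5984
20 log₁₀(0.5984) = -4.46 dB
∠[(j706)² + 1230(j706) + 519800] = ∠[21364 + j8.6838e+05] = 88.59°
∠G(j706) = −88.59° = -88.59°

|G| = -4.5 dB, ∠G = -88.6 deg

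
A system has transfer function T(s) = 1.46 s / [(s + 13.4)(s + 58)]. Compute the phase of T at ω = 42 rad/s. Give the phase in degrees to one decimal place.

-18.2°

∠(j42) = 90.00°
∠(j42 + 13.4) = arctan(42/13.4) = 72.30°
∠(j42 + 58) = arctan(42/58) = 35.91°
∠T(j42) = 90.00° − (72.30° + 35.91°) = -18.21°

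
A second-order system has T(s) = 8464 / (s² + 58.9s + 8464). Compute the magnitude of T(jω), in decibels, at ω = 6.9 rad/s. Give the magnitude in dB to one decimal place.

|(j6.9)² + 58.9(j6.9) + 8464| = |8416.4 + j406.41| = 8426
|T(j6.9)| = 8464 / 8426 = 1.0045
20 log₁₀(1.0045) = 0.04 dB

0.0 dB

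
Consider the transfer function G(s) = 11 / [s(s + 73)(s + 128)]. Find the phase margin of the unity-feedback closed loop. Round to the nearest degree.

Gain crossover: |G(jω)| = 1 at ω ≈ 0.00118 rad s⁻¹.
∠G(j0.00118) = −90° − arctan(0.00118/73) − arctan(0.00118/128) ≈ -90.00°
PM = 180° + (-90.00°) = 90.00°

90°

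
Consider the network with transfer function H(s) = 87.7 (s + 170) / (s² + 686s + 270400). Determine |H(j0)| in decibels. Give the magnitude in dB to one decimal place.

H(0) = 87.7 × 170 / 270400 = 0.055137
20 log₁₀(0.055137) = -25.17 dB

-25.2 dB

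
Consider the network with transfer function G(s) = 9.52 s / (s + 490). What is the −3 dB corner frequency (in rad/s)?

For a single-pole high-pass, the −3 dB point is at the pole: ω = 490 rad/s.

490 rad/s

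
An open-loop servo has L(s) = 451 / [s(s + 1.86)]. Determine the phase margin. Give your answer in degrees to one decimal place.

Gain crossover: |L(jω)| = 1 at ω ≈ 21.2 rad/sec.
∠L(j21.2) = −90° − arctan(21.2/1.86) ≈ -174.99°
PM = 180° + (-174.99°) = 5.01°

5.0°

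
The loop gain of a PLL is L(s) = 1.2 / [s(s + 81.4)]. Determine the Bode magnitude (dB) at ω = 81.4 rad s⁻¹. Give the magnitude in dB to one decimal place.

|j81.4 + 81.4| = √(81.4² + 81.4²) = 115.1
|j81.4| = 81.4
|L(j81.4)| = 1.2 / (115.1 × 81.4) = 0.00012806
20 log₁₀(0.00012806) = -77.85 dB

-77.9 dB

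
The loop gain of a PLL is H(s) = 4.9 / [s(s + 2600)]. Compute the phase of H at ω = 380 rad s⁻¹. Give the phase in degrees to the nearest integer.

-98 deg

∠(j380 + 2600) = arctan(380/2600) = 8.32°
∠(j380) = 90.00°
∠H(j380) = − (8.32° + 90.00°) = -98.32°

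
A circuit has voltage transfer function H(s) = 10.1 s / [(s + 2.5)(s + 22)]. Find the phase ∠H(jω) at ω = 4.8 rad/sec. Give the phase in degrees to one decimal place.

∠(j4.8) = 90.00°
∠(j4.8 + 2.5) = arctan(4.8/2.5) = 62.49°
∠(j4.8 + 22) = arctan(4.8/22) = 12.31°
∠H(j4.8) = 90.00° − (62.49° + 12.31°) = 15.20°

15.2°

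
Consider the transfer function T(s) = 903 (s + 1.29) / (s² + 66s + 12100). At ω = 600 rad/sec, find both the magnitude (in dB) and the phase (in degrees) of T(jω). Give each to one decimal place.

|T| = 3.8 dB, ∠T = -83.6°

|j600 + 1.29| = √(600² + 1.29²) = 600
|(j600)² + 66(j600) + 12100| = |-3.479e+05 + j39600| = 3.501e+05
|T(j600)| = 903 × 600 / 3.501e+05 = 1.5474
20 log₁₀(1.5474) = 3.79 dB
∠(j600 + 1.29) = arctan(600/1.29) = 89.88°
∠[(j600)² + 66(j600) + 12100] = ∠[-3.479e+05 + j39600] = 173.51°
∠T(j600) = 89.88° − 173.51° = -83.63°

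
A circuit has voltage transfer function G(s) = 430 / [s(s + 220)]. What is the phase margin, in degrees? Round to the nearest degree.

Gain crossover: |G(jω)| = 1 at ω ≈ 1.95 rad/s.
∠G(j1.95) = −90° − arctan(1.95/220) ≈ -90.51°
PM = 180° + (-90.51°) = 89.49°

89°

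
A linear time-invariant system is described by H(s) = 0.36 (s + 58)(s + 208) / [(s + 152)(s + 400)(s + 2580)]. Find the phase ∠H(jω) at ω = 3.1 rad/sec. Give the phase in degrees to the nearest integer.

∠(j3.1 + 58) = arctan(3.1/58) = 3.06°
∠(j3.1 + 208) = arctan(3.1/208) = 0.85°
∠(j3.1 + 152) = arctan(3.1/152) = 1.17°
∠(j3.1 + 400) = arctan(3.1/400) = 0.44°
∠(j3.1 + 2580) = arctan(3.1/2580) = 0.07°
∠H(j3.1) = 3.06° + 0.85° − (1.17° + 0.44° + 0.07°) = 2.23°

2°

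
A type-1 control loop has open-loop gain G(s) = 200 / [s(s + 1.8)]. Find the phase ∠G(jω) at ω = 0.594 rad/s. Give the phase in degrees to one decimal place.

∠(j0.594 + 1.8) = arctan(0.594/1.8) = 18.26°
∠(j0.594) = 90.00°
∠G(j0.594) = − (18.26° + 90.00°) = -108.26°

-108.3°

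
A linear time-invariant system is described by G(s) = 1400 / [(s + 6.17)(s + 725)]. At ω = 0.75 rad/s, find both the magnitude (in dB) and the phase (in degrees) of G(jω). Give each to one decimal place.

|j0.75 + 6.17| = √(0.75² + 6.17²) = 6.215
|j0.75 + 725| = √(0.75² + 725²) = 725
|G(j0.75)| = 1400 / (6.215 × 725) = 0.31068
20 log₁₀(0.31068) = -10.15 dB
∠(j0.75 + 6.17) = arctan(0.75/6.17) = 6.93°
∠(j0.75 + 725) = arctan(0.75/725) = 0.06°
∠G(j0.75) = − (6.93° + 0.06°) = -6.99°

|G| = -10.2 dB, ∠G = -7.0°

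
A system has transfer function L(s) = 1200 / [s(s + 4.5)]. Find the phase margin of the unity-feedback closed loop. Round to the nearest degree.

7°

Gain crossover: |L(jω)| = 1 at ω ≈ 34.5 rad/sec.
∠L(j34.5) = −90° − arctan(34.5/4.5) ≈ -172.57°
PM = 180° + (-172.57°) = 7.43°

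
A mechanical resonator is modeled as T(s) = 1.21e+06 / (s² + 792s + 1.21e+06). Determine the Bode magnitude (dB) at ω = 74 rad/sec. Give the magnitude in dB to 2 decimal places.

0.03 dB

|(j74)² + 792(j74) + 1.21e+06| = |1.2045e+06 + j58608| = 1.206e+06
|T(j74)| = 1.21e+06 / 1.206e+06 = 1.0034
20 log₁₀(1.0034) = 0.029 dB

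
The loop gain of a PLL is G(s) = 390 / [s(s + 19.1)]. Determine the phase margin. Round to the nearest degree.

Gain crossover: |G(jω)| = 1 at ω ≈ 15.8 rad/s.
∠G(j15.8) = −90° − arctan(15.8/19.1) ≈ -129.51°
PM = 180° + (-129.51°) = 50.49°

50°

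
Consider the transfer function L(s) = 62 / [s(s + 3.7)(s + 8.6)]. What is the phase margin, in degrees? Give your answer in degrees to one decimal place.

53.6°

Gain crossover: |L(jω)| = 1 at ω ≈ 1.73 rad s⁻¹.
∠L(j1.73) = −90° − arctan(1.73/3.7) − arctan(1.73/8.6) ≈ -126.44°
PM = 180° + (-126.44°) = 53.56°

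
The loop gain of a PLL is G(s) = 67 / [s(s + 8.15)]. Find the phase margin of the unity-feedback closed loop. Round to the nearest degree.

52°

Gain crossover: |G(jω)| = 1 at ω ≈ 6.45 rad/s.
∠G(j6.45) = −90° − arctan(6.45/8.15) ≈ -128.35°
PM = 180° + (-128.35°) = 51.65°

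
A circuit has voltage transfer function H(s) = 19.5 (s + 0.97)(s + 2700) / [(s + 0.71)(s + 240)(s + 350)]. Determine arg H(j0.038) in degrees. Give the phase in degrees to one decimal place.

∠(j0.038 + 0.97) = arctan(0.038/0.97) = 2.24°
∠(j0.038 + 2700) = arctan(0.038/2700) = 0.00°
∠(j0.038 + 0.71) = arctan(0.038/0.71) = 3.06°
∠(j0.038 + 240) = arctan(0.038/240) = 0.01°
∠(j0.038 + 350) = arctan(0.038/350) = 0.01°
∠H(j0.038) = 2.24° + 0.00° − (3.06° + 0.01° + 0.01°) = -0.83°

-0.8°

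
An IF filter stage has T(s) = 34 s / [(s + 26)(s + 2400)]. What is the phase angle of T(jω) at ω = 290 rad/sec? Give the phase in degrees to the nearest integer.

-2 deg

∠(j290) = 90.00°
∠(j290 + 26) = arctan(290/26) = 84.88°
∠(j290 + 2400) = arctan(290/2400) = 6.89°
∠T(j290) = 90.00° − (84.88° + 6.89°) = -1.77°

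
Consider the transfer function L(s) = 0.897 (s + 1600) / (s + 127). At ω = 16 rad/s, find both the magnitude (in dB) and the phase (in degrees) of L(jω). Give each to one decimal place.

|L| = 21.0 dB, ∠L = -6.6°

|j16 + 1600| = √(16² + 1600²) = 1600
|j16 + 127| = √(16² + 127²) = 128
|L(j16)| = 0.897 × 1600 / 128 = 11.213
20 log₁₀(11.213) = 20.99 dB
∠(j16 + 1600) = arctan(16/1600) = 0.57°
∠(j16 + 127) = arctan(16/127) = 7.18°
∠L(j16) = 0.57° − 7.18° = -6.61°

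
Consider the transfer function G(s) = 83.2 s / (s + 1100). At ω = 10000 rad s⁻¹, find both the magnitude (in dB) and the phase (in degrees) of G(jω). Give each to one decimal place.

|j10000| = 1e+04
|j10000 + 1100| = √(10000² + 1100²) = 1.006e+04
|G(j10000)| = 83.2 × 1e+04 / 1.006e+04 = 82.701
20 log₁₀(82.701) = 38.35 dB
∠(j10000) = 90.00°
∠(j10000 + 1100) = arctan(10000/1100) = 83.72°
∠G(j10000) = 90.00° − 83.72° = 6.28°

|G| = 38.4 dB, ∠G = 6.3°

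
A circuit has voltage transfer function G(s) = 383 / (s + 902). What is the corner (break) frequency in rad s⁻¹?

The single real pole at s = −902 gives a corner at ω = 902 rad s⁻¹.

902 rad s⁻¹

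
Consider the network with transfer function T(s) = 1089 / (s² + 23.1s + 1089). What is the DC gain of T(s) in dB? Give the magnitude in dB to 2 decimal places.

0.00 dB

T(0) = 1089 / 1089 = 1
20 log₁₀(1) = 0.000 dB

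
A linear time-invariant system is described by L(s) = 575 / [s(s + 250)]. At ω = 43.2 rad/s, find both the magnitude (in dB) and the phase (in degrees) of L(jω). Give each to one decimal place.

|L| = -25.6 dB, ∠L = -99.8°

|j43.2 + 250| = √(43.2² + 250²) = 253.7
|j43.2| = 43.2
|L(j43.2)| = 575 / (253.7 × 43.2) = 0.052463
20 log₁₀(0.052463) = -25.60 dB
∠(j43.2 + 250) = arctan(43.2/250) = 9.80°
∠(j43.2) = 90.00°
∠L(j43.2) = − (9.80° + 90.00°) = -99.80°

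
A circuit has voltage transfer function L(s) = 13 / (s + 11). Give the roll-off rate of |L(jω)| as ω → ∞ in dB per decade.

With 0 zeros and 1 pole, the high-frequency asymptotic slope is 20 × (0 − 1) = -20 dB/decade.

-20 dB/decade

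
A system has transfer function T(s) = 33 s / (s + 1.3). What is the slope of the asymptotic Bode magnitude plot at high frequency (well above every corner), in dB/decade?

With 1 zero and 1 pole, the high-frequency asymptotic slope is 20 × (1 − 1) = 0 dB/decade.

0 dB/decade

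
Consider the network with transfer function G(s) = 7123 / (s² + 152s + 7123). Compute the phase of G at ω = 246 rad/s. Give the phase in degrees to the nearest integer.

-145°

∠[(j246)² + 152(j246) + 7123] = ∠[-53393 + j37392] = 145.00°
∠G(j246) = −145.00° = -145.00°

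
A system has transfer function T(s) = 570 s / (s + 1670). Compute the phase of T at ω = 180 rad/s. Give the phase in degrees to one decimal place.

∠(j180) = 90.00°
∠(j180 + 1670) = arctan(180/1670) = 6.15°
∠T(j180) = 90.00° − 6.15° = 83.85°

83.8°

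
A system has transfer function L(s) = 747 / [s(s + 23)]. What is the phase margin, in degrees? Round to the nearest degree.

Gain crossover: |L(jω)| = 1 at ω ≈ 23 rad s⁻¹.
∠L(j23) = −90° − arctan(23/23) ≈ -134.97°
PM = 180° + (-134.97°) = 45.03°

45°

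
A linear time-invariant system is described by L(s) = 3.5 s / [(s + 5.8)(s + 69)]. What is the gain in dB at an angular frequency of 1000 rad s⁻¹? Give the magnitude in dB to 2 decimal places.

|j1000| = 1000
|j1000 + 5.8| = √(1000² + 5.8²) = 1000
|j1000 + 69| = √(1000² + 69²) = 1002
|L(j1000)| = 3.5 × 1000 / (1000 × 1002) = 0.0034916
20 log₁₀(0.0034916) = -49.139 dB

-49.14 dB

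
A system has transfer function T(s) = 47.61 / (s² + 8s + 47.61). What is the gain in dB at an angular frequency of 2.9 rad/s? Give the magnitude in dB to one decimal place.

0.4 dB

|(j2.9)² + 8(j2.9) + 47.61| = |39.2 + j23.2| = 45.55
|T(j2.9)| = 47.61 / 45.55 = 1.0452
20 log₁₀(1.0452) = 0.38 dB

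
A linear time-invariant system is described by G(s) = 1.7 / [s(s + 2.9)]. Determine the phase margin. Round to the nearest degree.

Gain crossover: |G(jω)| = 1 at ω ≈ 0.575 rad/s.
∠G(j0.575) = −90° − arctan(0.575/2.9) ≈ -101.22°
PM = 180° + (-101.22°) = 78.78°

79°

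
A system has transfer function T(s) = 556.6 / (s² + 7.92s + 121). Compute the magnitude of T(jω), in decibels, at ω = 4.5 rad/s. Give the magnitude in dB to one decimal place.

|(j4.5)² + 7.92(j4.5) + 121| = |100.75 + j35.64| = 106.9
|T(j4.5)| = 556.6 / 106.9 = 5.2083
20 log₁₀(5.2083) = 14.33 dB

14.3 dB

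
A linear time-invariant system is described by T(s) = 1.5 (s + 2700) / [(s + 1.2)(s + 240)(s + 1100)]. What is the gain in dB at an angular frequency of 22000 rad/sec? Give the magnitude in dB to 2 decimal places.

|j22000 + 2700| = √(22000² + 2700²) = 2.217e+04
|j22000 + 1.2| = √(22000² + 1.2²) = 2.2e+04
|j22000 + 240| = √(22000² + 240²) = 2.2e+04
|j22000 + 1100| = √(22000² + 1100²) = 2.203e+04
|T(j22000)| = 1.5 × 2.217e+04 / (2.2e+04 × 2.2e+04 × 2.203e+04) = 3.1183e-09
20 log₁₀(3.1183e-09) = -170.122 dB

-170.12 dB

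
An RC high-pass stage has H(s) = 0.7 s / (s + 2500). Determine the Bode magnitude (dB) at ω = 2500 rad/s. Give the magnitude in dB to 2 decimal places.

-6.11 dB

|j2500| = 2500
|j2500 + 2500| = √(2500² + 2500²) = 3536
|H(j2500)| = 0.7 × 2500 / 3536 = 0.49497
20 log₁₀(0.49497) = -6.108 dB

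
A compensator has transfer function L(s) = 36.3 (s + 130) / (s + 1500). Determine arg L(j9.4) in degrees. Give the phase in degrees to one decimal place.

∠(j9.4 + 130) = arctan(9.4/130) = 4.14°
∠(j9.4 + 1500) = arctan(9.4/1500) = 0.36°
∠L(j9.4) = 4.14° − 0.36° = 3.78°

3.8 deg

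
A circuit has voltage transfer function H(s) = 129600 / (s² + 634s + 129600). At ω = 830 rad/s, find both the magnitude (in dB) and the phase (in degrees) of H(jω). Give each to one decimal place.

|H| = -15.5 dB, ∠H = -136.7°

|(j830)² + 634(j830) + 129600| = |-5.593e+05 + j5.2622e+05| = 7.679e+05
|H(j830)| = 129600 / 7.679e+05 = 0.16876
20 log₁₀(0.16876) = -15.45 dB
∠[(j830)² + 634(j830) + 129600] = ∠[-5.593e+05 + j5.2622e+05] = 136.75°
∠H(j830) = −136.75° = -136.75°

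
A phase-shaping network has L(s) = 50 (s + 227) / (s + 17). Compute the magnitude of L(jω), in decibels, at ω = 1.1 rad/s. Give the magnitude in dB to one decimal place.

56.5 dB

|j1.1 + 227| = √(1.1² + 227²) = 227
|j1.1 + 17| = √(1.1² + 17²) = 17.04
|L(j1.1)| = 50 × 227 / 17.04 = 666.26
20 log₁₀(666.26) = 56.47 dB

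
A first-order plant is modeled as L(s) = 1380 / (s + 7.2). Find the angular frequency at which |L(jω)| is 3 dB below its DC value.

7.2 rad/s

For a single-pole low-pass, the −3 dB point is at the pole: ω = 7.2 rad/s.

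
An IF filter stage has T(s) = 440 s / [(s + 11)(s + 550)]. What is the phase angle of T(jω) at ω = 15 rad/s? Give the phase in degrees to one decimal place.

∠(j15) = 90.00°
∠(j15 + 11) = arctan(15/11) = 53.75°
∠(j15 + 550) = arctan(15/550) = 1.56°
∠T(j15) = 90.00° − (53.75° + 1.56°) = 34.69°

34.7 deg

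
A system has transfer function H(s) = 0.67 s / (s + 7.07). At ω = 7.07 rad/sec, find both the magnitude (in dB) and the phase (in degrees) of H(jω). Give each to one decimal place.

|H| = -6.5 dB, ∠H = 45.0°

|j7.07| = 7.07
|j7.07 + 7.07| = √(7.07² + 7.07²) = 9.998
|H(j7.07)| = 0.67 × 7.07 / 9.998 = 0.47376
20 log₁₀(0.47376) = -6.49 dB
∠(j7.07) = 90.00°
∠(j7.07 + 7.07) = arctan(7.07/7.07) = 45.00°
∠H(j7.07) = 90.00° − 45.00° = 45.00°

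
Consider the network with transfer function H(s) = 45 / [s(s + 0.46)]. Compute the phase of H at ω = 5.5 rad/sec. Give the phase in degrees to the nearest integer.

∠(j5.5 + 0.46) = arctan(5.5/0.46) = 85.22°
∠(j5.5) = 90.00°
∠H(j5.5) = − (85.22° + 90.00°) = -175.22°

-175 deg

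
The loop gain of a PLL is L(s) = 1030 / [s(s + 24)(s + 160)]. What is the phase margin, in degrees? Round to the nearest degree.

89°

Gain crossover: |L(jω)| = 1 at ω ≈ 0.268 rad/s.
∠L(j0.268) = −90° − arctan(0.268/24) − arctan(0.268/160) ≈ -90.74°
PM = 180° + (-90.74°) = 89.26°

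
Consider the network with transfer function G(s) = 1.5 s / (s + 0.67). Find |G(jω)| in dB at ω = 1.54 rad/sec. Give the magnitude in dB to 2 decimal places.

|j1.54| = 1.54
|j1.54 + 0.67| = √(1.54² + 0.67²) = 1.679
|G(j1.54)| = 1.5 × 1.54 / 1.679 = 1.3755
20 log₁₀(1.3755) = 2.769 dB

2.77 dB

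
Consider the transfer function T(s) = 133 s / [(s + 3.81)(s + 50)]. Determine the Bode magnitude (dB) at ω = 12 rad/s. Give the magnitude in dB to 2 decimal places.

7.84 dB

|j12| = 12
|j12 + 3.81| = √(12² + 3.81²) = 12.59
|j12 + 50| = √(12² + 50²) = 51.42
|T(j12)| = 133 × 12 / (12.59 × 51.42) = 2.4653
20 log₁₀(2.4653) = 7.837 dB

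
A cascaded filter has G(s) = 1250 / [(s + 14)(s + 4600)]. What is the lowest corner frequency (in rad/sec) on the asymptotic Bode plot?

14 rad/sec

Break frequencies occur at each pole and zero magnitude: 14 rad/sec, 4600 rad/sec.
The lowest is 14 rad/sec.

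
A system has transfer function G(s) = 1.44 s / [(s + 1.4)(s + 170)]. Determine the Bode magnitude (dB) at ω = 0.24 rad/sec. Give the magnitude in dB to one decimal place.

|j0.24| = 0.24
|j0.24 + 1.4| = √(0.24² + 1.4²) = 1.42
|j0.24 + 170| = √(0.24² + 170²) = 170
|G(j0.24)| = 1.44 × 0.24 / (1.42 × 170) = 0.0014312
20 log₁₀(0.0014312) = -56.89 dB

-56.9 dB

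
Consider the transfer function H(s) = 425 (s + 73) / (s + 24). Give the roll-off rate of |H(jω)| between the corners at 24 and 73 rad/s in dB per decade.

-20 dB/decade

In this band the factors already past their corner are: pole at 24; net slope = -20 dB/decade.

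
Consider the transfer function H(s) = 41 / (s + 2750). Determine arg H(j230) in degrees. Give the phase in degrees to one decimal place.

-4.8°

∠(j230 + 2750) = arctan(230/2750) = 4.78°
∠H(j230) = −4.78° = -4.78°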